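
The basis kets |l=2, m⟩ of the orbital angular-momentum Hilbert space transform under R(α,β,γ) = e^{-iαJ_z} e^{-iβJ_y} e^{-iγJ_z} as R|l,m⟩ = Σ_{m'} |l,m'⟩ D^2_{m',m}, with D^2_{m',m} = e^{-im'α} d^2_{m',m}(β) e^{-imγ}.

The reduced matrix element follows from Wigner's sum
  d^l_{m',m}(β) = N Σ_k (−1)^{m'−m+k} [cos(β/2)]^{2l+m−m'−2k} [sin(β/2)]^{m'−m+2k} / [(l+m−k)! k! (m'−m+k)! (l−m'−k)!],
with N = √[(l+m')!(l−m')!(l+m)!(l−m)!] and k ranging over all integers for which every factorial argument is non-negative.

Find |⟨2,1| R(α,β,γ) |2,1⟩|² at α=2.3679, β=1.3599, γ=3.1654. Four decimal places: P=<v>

Split into d^2_{1,1}(β=1.3599) × two z-phases.
Half-angle: c=0.777604, s=0.628754. N=√(6·1·6·1)=6.000000
Admissible k: 0..1 (factorial args all ≥0)
  k=0: (−1)^0·6.0000/(6)·0.7776^4·0.6288^0 = +0.365624
  k=1: (−1)^1·6.0000/(2)·0.7776^2·0.6288^2 = -0.717134
d^2_{1,1}(1.3599) = +0.365624 -0.717134 = -0.351510
|D^2_{1,1}|² = |d^2_{1,1}(β)|² = (-0.351510)² = 0.123559 (the z-rotation phases have unit modulus)

P=0.1236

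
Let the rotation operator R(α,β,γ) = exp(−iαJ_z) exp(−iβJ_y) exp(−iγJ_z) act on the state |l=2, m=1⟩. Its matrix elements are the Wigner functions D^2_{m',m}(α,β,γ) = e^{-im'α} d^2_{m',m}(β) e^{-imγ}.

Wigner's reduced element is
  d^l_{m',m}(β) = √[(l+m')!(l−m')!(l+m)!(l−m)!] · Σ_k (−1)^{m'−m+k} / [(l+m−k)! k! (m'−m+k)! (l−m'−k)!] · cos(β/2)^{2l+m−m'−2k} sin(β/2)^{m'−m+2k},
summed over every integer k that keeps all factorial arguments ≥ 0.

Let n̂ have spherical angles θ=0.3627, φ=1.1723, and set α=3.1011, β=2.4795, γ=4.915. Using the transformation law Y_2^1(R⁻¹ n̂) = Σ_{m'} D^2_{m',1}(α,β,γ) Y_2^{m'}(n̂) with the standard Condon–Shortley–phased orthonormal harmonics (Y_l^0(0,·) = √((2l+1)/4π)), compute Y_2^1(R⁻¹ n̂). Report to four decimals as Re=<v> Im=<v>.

Need the full column D^2_{m',1} for m'=−2..2 at α=3.1011, β=2.4795, γ=4.915.
cos(β/2)=0.325033, sin(β/2)=0.945703
d^2_{-2,1}: single k=3 term ⇒ +0.549821;  D = +0.153845+0.527858i
d^2_{-1,1}: k∈[2..3] ⇒ +0.283455 -0.799869 = -0.516413;  D = +0.124309+0.501228i
d^2_{0,1}: k∈[1..2] ⇒ +0.079545 -0.673390 = -0.593845;  D = -0.119498-0.581698i
d^2_{1,1}: k∈[0..1] ⇒ +0.011161 -0.283455 = -0.272294;  D = +0.043951+0.268724i
d^2_{2,1}: single k=0 term ⇒ -0.064948;  D = -0.007880-0.064468i
Y_2^{m'}(θ=0.3627,φ=1.1723) and Σ D·Y over m':
  (+0.1538+0.5279i)·(-0.0340-0.0348i)  (+0.1243+0.5012i)·(+0.0994-0.2362i)  (-0.1195-0.5817i)·(+0.5117+0.0000i)  (+0.0440+0.2687i)·(-0.0994-0.2362i)  (-0.0079-0.0645i)·(-0.0340+0.0348i)
Y_2^1(R⁻¹ n̂) = +0.144341-0.335633i

Re=0.1443 Im=-0.3356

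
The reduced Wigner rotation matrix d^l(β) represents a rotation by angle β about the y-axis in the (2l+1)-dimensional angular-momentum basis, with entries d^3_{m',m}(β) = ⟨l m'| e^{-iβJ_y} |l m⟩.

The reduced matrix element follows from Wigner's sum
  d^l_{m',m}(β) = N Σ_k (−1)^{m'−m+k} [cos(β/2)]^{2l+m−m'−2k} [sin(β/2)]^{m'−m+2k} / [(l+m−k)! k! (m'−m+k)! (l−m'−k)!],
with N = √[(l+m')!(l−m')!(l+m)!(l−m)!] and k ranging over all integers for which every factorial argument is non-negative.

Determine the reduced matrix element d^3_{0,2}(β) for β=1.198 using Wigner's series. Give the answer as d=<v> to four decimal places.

d^3_{0,2}(β=1.198) via Wigner's sum:
Half-angle: c=0.825900, s=0.563817. N=√(6·6·120·1)=65.726707
The bounds max(0,m−m')=2 and min(l+m,l−m')=3 give 2 terms
  k=2: (−1)^0·65.7267/(12)·0.8259^4·0.5638^2 = +0.810114
  k=3: (−1)^1·65.7267/(12)·0.8259^2·0.5638^4 = -0.377544
d^3_{0,2}(1.198) = +0.810114 -0.377544 = +0.432570

d=0.4326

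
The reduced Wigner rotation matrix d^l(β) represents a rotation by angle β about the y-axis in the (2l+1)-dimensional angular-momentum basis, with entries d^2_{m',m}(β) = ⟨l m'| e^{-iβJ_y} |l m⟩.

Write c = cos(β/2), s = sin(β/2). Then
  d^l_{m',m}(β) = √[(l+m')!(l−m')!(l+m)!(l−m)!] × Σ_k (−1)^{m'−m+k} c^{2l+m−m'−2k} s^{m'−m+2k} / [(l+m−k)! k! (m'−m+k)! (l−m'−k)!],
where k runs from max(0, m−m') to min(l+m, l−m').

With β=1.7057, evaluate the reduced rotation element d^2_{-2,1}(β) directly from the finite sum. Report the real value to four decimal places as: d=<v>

d=0.5621

d^2_{-2,1}(β=1.7057) via Wigner's sum:
With c≡cos(β/2)=0.657839 and s≡sin(β/2)=0.753158, N=[1·24·6·1]^{1/2}=12.000000
Admissible k: 3..3 (factorial args all ≥0)
  k=3: (−1)^0·12.0000/(6)·0.6578^1·0.7532^3 = +0.562094
d^2_{-2,1}(1.7057) = +0.562094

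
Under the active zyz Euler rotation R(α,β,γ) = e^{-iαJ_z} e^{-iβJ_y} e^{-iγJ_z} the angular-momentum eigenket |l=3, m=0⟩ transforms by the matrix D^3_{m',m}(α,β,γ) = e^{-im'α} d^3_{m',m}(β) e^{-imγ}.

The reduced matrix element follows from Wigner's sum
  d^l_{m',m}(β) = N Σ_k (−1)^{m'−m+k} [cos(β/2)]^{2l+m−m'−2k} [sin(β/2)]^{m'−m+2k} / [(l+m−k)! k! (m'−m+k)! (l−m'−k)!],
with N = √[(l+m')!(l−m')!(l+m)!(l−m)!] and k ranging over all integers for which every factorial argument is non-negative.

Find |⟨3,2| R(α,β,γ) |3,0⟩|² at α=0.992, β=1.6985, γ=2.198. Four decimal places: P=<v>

P=0.0294

Split into d^3_{2,0}(β=1.6985) × two z-phases.
With c≡cos(β/2)=0.660546 and s≡sin(β/2)=0.750785, N=[120·1·6·6]^{1/2}=65.726707
The bounds max(0,m−m')=0 and min(l+m,l−m')=1 give 2 terms
  k=0: (−1)^2·65.7267/(12)·0.6605^4·0.7508^2 = +0.587767
  k=1: (−1)^3·65.7267/(12)·0.6605^2·0.7508^4 = -0.759329
d^3_{2,0}(1.6985) = +0.587767 -0.759329 = -0.171562
|D^3_{2,0}|² = |d^3_{2,0}(β)|² = (-0.171562)² = 0.029434 (the z-rotation phases have unit modulus)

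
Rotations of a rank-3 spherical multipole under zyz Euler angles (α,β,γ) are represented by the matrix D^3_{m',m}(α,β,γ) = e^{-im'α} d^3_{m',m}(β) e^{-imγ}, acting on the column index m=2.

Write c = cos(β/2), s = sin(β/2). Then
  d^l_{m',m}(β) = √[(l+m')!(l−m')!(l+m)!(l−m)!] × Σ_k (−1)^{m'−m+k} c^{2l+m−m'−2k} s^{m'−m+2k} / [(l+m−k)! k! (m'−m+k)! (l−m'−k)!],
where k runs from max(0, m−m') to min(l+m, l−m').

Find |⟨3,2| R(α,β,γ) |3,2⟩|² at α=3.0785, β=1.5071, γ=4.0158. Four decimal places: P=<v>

First d^3_{2,2}(β=1.5071), then the phase factors e^{-i(2)α} and e^{-i(2)γ}:
With c≡cos(β/2)=0.729264 and s≡sin(β/2)=0.684232, N=[120·1·120·1]^{1/2}=120.000000
k: max(0,(2)−(2))=0 … min(3+(2),3−(2))=1
  k=0: (−1)^0·120.0000/(120)·0.7293^6·0.6842^0 = +0.150422
  k=1: (−1)^1·120.0000/(24)·0.7293^4·0.6842^2 = -0.662090
d^3_{2,2}(1.5071) = +0.150422 -0.662090 = -0.511668
|D^3_{2,2}|² = |d^3_{2,2}(β)|² = (-0.511668)² = 0.261804 (the z-rotation phases have unit modulus)

P=0.2618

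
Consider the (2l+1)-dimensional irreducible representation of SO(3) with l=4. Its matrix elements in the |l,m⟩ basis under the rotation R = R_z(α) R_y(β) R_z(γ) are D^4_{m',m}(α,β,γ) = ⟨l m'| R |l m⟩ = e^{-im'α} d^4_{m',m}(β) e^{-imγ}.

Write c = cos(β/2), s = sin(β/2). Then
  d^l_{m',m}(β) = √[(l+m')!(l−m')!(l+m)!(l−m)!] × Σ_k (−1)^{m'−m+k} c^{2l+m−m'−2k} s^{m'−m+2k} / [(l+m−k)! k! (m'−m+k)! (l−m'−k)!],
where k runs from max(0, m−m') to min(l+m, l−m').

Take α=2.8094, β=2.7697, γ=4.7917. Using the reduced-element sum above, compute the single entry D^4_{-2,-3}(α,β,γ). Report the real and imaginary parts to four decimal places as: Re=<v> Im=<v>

First d^4_{-2,-3}(β=2.7697), then the phase factors e^{-i(-2)α} and e^{-i(-3)γ}:
Half-angle: c=0.184877, s=0.982762. N=√(2·720·1·5040)=2693.993318
The bounds max(0,m−m')=0 and min(l+m,l−m')=1 give 2 terms
  k=0: (−1)^1·2693.9933/(720)·0.1849^7·0.9828^1 = -0.000027
  k=1: (−1)^2·2693.9933/(240)·0.1849^5·0.9828^3 = +0.002301
d^4_{-2,-3}(2.7697) = -0.000027 +0.002301 = +0.002274
Attach z-rotation phases: D = e^{-i(-2)(2.8094)}·(+0.002274)·e^{-i(-3)(4.7917)} = +0.000941+0.002070i

Re=0.0009 Im=0.0021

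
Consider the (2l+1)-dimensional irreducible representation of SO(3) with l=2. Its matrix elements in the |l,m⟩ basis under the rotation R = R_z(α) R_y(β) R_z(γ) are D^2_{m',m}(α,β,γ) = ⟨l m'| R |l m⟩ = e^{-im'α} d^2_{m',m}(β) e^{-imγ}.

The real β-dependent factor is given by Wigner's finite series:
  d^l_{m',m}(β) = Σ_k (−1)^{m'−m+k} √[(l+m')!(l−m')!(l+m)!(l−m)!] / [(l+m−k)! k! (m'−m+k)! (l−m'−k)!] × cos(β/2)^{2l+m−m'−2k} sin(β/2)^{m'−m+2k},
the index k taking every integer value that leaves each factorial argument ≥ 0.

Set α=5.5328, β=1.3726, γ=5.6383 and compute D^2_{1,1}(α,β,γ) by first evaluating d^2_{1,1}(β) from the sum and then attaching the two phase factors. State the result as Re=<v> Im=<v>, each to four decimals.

Re=-0.0634 Im=-0.3572

D^2_{1,1}(5.5328,1.3726,5.6383) = e^{-i·1·5.5328}·d^2_{1,1}(1.3726)·e^{-i·1·5.6383}. Compute d first:
c=cos(1.3726/2)=0.773596, s=sin(1.3726/2)=0.633679; N=√[6·1·6·1]=6.000000
k∈{0,1} keeps every argument non-negative
  k=0: (−1)^0·6.0000/(6)·0.7736^4·0.6337^0 = +0.358143
  k=1: (−1)^1·6.0000/(2)·0.7736^2·0.6337^2 = -0.720922
d^2_{1,1}(1.3726) = +0.358143 -0.720922 = -0.362779
Attach z-rotation phases: D = e^{-i(1)(5.5328)}·(-0.362779)·e^{-i(1)(5.6383)} = -0.063351-0.357205i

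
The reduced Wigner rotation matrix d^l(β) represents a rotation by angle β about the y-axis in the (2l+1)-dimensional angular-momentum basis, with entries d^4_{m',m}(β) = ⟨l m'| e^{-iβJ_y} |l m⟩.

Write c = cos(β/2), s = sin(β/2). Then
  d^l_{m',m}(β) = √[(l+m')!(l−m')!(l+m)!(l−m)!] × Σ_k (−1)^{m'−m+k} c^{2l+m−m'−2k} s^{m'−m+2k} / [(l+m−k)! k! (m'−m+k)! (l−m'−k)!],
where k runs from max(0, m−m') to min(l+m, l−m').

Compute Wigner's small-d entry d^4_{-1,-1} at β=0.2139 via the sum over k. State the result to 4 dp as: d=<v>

d=0.7938

d^4_{-1,-1}(β=0.2139) via Wigner's sum:
c=cos(0.2139/2)=0.994286, s=sin(0.2139/2)=0.106746; N=√[6·120·6·120]=720.000000
k∈{0,1,2,3} keeps every argument non-negative
  k=0: (−1)^0·720.0000/(720)·0.9943^8·0.1067^0 = +0.955194
  k=1: (−1)^1·720.0000/(48)·0.9943^6·0.1067^2 = -0.165145
  k=2: (−1)^2·720.0000/(24)·0.9943^4·0.1067^4 = +0.003807
  k=3: (−1)^3·720.0000/(72)·0.9943^2·0.1067^6 = -0.000015
d^4_{-1,-1}(0.2139) = +0.955194 -0.165145 +0.003807 -0.000015 = +0.793842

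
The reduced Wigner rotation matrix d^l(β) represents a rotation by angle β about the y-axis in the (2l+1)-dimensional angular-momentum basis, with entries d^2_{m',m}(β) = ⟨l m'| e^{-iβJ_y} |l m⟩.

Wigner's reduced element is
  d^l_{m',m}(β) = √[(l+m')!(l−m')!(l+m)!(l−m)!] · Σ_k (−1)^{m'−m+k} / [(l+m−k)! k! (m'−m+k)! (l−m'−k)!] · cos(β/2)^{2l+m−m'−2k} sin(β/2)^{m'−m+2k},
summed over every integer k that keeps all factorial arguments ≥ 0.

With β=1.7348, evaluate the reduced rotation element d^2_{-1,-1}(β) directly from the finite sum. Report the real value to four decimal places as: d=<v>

d^2_{-1,-1}(β=1.7348) via Wigner's sum:
c=cos(1.7348/2)=0.646812, s=sin(1.7348/2)=0.762650; N=√[1·6·1·6]=6.000000
The bounds max(0,m−m')=0 and min(l+m,l−m')=1 give 2 terms
  k=0: (−1)^0·6.0000/(6)·0.6468^4·0.7626^0 = +0.175030
  k=1: (−1)^1·6.0000/(2)·0.6468^2·0.7626^2 = -0.730007
d^2_{-1,-1}(1.7348) = +0.175030 -0.730007 = -0.554978

d=-0.5550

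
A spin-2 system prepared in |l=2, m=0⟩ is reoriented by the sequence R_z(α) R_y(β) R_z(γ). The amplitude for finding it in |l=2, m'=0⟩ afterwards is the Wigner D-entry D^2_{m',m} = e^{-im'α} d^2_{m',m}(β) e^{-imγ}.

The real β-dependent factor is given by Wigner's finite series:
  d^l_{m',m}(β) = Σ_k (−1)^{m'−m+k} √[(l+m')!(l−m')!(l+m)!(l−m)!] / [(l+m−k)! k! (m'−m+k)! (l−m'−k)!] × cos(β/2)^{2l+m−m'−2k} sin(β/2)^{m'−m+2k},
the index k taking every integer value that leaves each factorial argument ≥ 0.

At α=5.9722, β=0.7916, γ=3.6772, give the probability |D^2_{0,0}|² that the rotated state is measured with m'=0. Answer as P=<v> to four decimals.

Split into d^2_{0,0}(β=0.7916) × two z-phases.
Half-angle: c=0.922688, s=0.385546. N=√(2·2·2·2)=4.000000
The bounds max(0,m−m')=0 and min(l+m,l−m')=2 give 3 terms
  k=0: (−1)^0·4.0000/(4)·0.9227^4·0.3855^0 = +0.724804
  k=1: (−1)^1·4.0000/(1)·0.9227^2·0.3855^2 = -0.506202
  k=2: (−1)^2·4.0000/(4)·0.9227^0·0.3855^4 = +0.022096
d^2_{0,0}(0.7916) = +0.724804 -0.506202 +0.022096 = +0.240697
|D^2_{0,0}|² = |d^2_{0,0}(β)|² = (+0.240697)² = 0.057935 (the z-rotation phases have unit modulus)

P=0.0579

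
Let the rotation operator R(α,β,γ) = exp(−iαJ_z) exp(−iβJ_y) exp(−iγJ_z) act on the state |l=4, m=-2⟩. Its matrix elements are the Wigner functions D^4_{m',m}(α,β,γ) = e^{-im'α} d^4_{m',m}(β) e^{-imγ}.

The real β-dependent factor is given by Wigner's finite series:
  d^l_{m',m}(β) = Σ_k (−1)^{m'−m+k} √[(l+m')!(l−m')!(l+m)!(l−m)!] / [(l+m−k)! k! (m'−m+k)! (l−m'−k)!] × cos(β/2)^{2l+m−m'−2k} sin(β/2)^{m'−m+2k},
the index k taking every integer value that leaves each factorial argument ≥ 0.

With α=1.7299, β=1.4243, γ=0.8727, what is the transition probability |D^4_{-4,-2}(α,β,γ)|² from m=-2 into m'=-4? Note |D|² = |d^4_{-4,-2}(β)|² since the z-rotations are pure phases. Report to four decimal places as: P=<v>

D^4_{-4,-2}(1.7299,1.4243,0.8727) = e^{-i·-4·1.7299}·d^4_{-4,-2}(1.4243)·e^{-i·-2·0.8727}. Compute d first:
With c≡cos(β/2)=0.756959 and s≡sin(β/2)=0.653463, N=[1·40320·2·720]^{1/2}=7619.763776
Admissible k: 2..2 (factorial args all ≥0)
  k=2: (−1)^0·7619.7638/(1440)·0.7570^6·0.6535^2 = +0.425063
d^4_{-4,-2}(1.4243) = +0.425063
|D^4_{-4,-2}|² = |d^4_{-4,-2}(β)|² = (+0.425063)² = 0.180679 (the z-rotation phases have unit modulus)

P=0.1807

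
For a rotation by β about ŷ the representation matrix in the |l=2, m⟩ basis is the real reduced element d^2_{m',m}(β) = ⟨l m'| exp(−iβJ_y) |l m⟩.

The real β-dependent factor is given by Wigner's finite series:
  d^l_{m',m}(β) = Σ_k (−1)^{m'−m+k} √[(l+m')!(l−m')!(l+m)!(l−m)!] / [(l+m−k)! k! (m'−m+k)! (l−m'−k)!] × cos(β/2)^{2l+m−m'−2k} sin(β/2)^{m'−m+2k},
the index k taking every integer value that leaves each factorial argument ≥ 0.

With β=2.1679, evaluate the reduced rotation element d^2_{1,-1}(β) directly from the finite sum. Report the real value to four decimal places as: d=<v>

d^2_{1,-1}(β=2.1679) via Wigner's sum:
Half-angle: c=0.467841, s=0.883813. N=√(6·1·1·6)=6.000000
k: max(0,(-1)−(1))=0 … min(2+(-1),2−(1))=1
  k=0: (−1)^2·6.0000/(2)·0.4678^2·0.8838^2 = +0.512906
  k=1: (−1)^3·6.0000/(6)·0.4678^0·0.8838^4 = -0.610156
d^2_{1,-1}(2.1679) = +0.512906 -0.610156 = -0.097250

d=-0.0972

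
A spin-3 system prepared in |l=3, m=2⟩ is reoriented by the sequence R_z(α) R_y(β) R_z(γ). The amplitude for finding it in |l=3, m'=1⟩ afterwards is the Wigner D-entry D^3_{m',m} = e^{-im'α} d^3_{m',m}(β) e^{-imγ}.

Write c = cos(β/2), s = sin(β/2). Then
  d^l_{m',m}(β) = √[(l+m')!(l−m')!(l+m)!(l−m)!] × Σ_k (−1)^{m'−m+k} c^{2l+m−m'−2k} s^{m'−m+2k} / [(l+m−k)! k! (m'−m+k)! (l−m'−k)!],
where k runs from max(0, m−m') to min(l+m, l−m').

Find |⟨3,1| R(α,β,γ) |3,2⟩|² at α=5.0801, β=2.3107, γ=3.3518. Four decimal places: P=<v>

P=0.0826

D^3_{1,2}(5.0801,2.3107,3.3518) = e^{-i·1·5.0801}·d^3_{1,2}(2.3107)·e^{-i·2·3.3518}. Compute d first:
Half-angle: c=0.403598, s=0.914936. N=√(24·2·120·1)=75.894664
Admissible k: 1..2 (factorial args all ≥0)
  k=1: (−1)^0·75.8947/(24)·0.4036^5·0.9149^1 = +0.030984
  k=2: (−1)^1·75.8947/(12)·0.4036^3·0.9149^3 = -0.318457
d^3_{1,2}(2.3107) = +0.030984 -0.318457 = -0.287473
|D^3_{1,2}|² = |d^3_{1,2}(β)|² = (-0.287473)² = 0.082641 (the z-rotation phases have unit modulus)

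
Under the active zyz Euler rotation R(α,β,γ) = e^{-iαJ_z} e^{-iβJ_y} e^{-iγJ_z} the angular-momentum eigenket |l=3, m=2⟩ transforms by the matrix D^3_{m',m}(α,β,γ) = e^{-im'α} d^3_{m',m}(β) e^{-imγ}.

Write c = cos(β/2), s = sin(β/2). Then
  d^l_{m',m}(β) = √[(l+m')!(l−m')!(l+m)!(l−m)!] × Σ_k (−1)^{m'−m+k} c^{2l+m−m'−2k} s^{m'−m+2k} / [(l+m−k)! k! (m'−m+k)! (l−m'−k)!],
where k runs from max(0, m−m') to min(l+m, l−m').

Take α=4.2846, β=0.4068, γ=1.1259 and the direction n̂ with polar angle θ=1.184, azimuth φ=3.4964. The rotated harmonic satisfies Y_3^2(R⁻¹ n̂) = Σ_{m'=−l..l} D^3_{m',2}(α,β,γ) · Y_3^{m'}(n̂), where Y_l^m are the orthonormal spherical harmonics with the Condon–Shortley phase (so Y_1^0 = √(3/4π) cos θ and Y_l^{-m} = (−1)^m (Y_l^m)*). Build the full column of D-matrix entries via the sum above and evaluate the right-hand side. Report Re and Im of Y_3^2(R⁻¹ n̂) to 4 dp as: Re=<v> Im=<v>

Re=-0.1953 Im=0.3399

Need the full column D^3_{m',2} for m'=−3..3 at α=4.2846, β=0.4068, γ=1.1259.
cos(β/2)=0.979385, sin(β/2)=0.202000
d^3_{-3,2}: single k=5 term ⇒ +0.000807;  D = -0.000309-0.000745i
d^3_{-2,2}: k∈[4..5] ⇒ +0.007985 -0.000068 = +0.007917;  D = +0.007913+0.000271i
d^3_{-1,2}: k∈[3..4] ⇒ +0.048972 -0.001042 = +0.047930;  D = -0.021365+0.042905i
d^3_{0,2}: k∈[2..3] ⇒ +0.205627 -0.008747 = +0.196879;  D = -0.123950-0.152964i
d^3_{1,2}: k∈[1..2] ⇒ +0.575600 -0.048972 = +0.526628;  D = +0.509835-0.131929i
d^3_{2,2}: k∈[0..1] ⇒ +0.882515 -0.187711 = +0.694804;  D = -0.120680+0.684243i
d^3_{3,2}: single k=0 term ⇒ -0.445857;  D = +0.367386+0.252619i
Y_3^{m'}(θ=1.184,φ=3.4964) and Σ D·Y over m':
  (-0.0003-0.0007i)·(-0.1607+0.2898i)  (+0.0079+0.0003i)·(+0.2508-0.2154i)  (-0.0214+0.0429i)·(+0.0810-0.0300i)  (-0.1239-0.1530i)·(-0.3222+0.0000i)  (+0.5098-0.1319i)·(-0.0810-0.0300i)  (-0.1207+0.6842i)·(+0.2508+0.2154i)  (+0.3674+0.2526i)·(+0.1607+0.2898i)
Y_3^2(R⁻¹ n̂) = -0.195290+0.339897i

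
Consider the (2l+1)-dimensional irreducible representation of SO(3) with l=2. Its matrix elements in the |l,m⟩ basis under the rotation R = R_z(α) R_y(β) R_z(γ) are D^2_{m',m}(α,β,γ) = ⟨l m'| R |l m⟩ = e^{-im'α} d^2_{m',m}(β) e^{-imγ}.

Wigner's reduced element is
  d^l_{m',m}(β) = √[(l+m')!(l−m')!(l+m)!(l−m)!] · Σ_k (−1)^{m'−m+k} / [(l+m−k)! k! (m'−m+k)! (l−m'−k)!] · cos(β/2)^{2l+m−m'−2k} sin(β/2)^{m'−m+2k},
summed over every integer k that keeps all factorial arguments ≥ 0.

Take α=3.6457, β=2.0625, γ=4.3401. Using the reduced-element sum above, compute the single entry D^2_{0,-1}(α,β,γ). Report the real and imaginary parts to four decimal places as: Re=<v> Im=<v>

Re=-0.1854 Im=-0.4748

Split into d^2_{0,-1}(β=2.0625) × two z-phases.
Half-angle: c=0.513747, s=0.857942. N=√(2·2·1·6)=4.898979
The bounds max(0,m−m')=0 and min(l+m,l−m')=1 give 2 terms
  k=0: (−1)^1·4.8990/(2)·0.5137^3·0.8579^1 = -0.284958
  k=1: (−1)^2·4.8990/(2)·0.5137^1·0.8579^3 = +0.794691
d^2_{0,-1}(2.0625) = -0.284958 +0.794691 = +0.509733
D = (+1.000000+0.000000i)·(+0.509733)·(-0.363749-0.931497i) = -0.185415-0.474815i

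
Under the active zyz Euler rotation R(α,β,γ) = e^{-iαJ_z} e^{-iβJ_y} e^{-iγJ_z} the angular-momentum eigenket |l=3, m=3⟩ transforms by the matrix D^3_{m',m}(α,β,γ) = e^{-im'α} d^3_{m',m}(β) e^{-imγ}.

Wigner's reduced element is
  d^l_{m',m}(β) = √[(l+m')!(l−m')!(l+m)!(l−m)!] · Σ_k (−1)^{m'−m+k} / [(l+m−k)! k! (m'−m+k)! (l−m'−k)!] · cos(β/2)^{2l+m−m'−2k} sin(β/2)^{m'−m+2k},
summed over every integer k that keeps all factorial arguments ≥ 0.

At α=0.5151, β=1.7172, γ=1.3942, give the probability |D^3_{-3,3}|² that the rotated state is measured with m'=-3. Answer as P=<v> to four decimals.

P=0.0354

Split into d^3_{-3,3}(β=1.7172) × two z-phases.
With c≡cos(β/2)=0.653498 and s≡sin(β/2)=0.756928, N=[1·720·720·1]^{1/2}=720.000000
k∈{6} keeps every argument non-negative
  k=6: (−1)^0·720.0000/(720)·0.6535^0·0.7569^6 = +0.188074
d^3_{-3,3}(1.7172) = +0.188074
|D^3_{-3,3}|² = |d^3_{-3,3}(β)|² = (+0.188074)² = 0.035372 (the z-rotation phases have unit modulus)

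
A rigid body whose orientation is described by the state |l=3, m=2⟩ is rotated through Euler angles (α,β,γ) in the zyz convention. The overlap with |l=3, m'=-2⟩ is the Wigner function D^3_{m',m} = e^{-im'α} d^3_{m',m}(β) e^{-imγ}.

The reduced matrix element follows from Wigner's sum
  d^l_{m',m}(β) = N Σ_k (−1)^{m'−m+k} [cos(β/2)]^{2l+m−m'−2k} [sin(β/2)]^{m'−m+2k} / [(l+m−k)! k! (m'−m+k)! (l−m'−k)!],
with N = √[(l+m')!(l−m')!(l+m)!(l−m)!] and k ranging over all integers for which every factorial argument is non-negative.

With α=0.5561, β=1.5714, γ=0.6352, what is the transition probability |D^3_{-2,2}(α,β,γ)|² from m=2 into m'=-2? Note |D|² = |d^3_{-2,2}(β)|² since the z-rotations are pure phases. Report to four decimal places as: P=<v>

P=0.2502

Split into d^3_{-2,2}(β=1.5714) × two z-phases.
c=cos(1.5714/2)=0.706893, s=sin(1.5714/2)=0.707320; N=√[1·120·120·1]=120.000000
Admissible k: 4..5 (factorial args all ≥0)
  k=4: (−1)^0·120.0000/(24)·0.7069^2·0.7073^4 = +0.625377
  k=5: (−1)^1·120.0000/(120)·0.7069^0·0.7073^6 = -0.125227
d^3_{-2,2}(1.5714) = +0.625377 -0.125227 = +0.500151
|D^3_{-2,2}|² = |d^3_{-2,2}(β)|² = (+0.500151)² = 0.250151 (the z-rotation phases have unit modulus)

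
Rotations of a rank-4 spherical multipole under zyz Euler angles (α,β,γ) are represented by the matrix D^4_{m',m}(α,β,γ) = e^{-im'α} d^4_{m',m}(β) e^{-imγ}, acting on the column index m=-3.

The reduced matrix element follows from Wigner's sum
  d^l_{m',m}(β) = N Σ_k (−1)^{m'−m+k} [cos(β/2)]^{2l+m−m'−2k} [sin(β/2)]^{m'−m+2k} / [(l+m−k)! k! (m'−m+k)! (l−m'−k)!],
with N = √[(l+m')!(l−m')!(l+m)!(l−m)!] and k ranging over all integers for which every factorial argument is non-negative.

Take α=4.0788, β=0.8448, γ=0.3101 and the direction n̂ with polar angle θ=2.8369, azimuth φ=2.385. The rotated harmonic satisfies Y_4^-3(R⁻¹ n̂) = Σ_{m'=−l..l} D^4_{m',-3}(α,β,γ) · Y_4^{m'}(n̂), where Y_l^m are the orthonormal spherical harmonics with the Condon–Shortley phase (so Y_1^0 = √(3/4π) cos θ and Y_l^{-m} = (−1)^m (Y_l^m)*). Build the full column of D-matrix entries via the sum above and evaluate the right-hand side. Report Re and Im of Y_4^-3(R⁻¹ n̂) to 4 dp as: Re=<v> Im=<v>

Re=0.1926 Im=-0.2919

Need the full column D^4_{m',-3} for m'=−4..4 at α=4.0788, β=0.8448, γ=0.3101.
cos(β/2)=0.912108, sin(β/2)=0.409951
d^4_{-4,-3}: single k=1 term ⇒ +0.608975;  D = -0.020251-0.608638i
d^4_{-3,-3}: k∈[0..1] ⇒ +0.479037 -0.677389 = -0.198352;  D = -0.163670-0.112052i
d^4_{-2,-3}: k∈[0..1] ⇒ -0.805598 +0.488215 = -0.317384;  D = +0.299544-0.104909i
d^4_{-1,-3}: k∈[0..1] ⇒ +0.768087 -0.258601 = +0.509486;  D = +0.148962-0.487223i
d^4_{0,-3}: k∈[0..1] ⇒ -0.514623 +0.103959 = -0.410665;  D = -0.245411-0.329271i
d^4_{1,-3}: k∈[0..1] ⇒ +0.258601 -0.031344 = +0.227257;  D = -0.227252+0.001570i
d^4_{2,-3}: k∈[0..1] ⇒ -0.098624 +0.006641 = -0.091983;  D = -0.053944+0.074504i
d^4_{3,-3}: k∈[0..1] ⇒ +0.027643 -0.000798 = +0.026845;  D = +0.008203+0.025561i
d^4_{4,-3}: single k=0 term ⇒ -0.005020;  D = +0.004760+0.001594i
Y_4^{m'}(θ=2.8369,φ=2.385) and Σ D·Y over m':
  (-0.0203-0.6086i)·(-0.0036+0.0004i)  (-0.1637-0.1121i)·(-0.0207+0.0247i)  (+0.2995-0.1049i)·(+0.0093+0.1614i)  (+0.1490-0.4872i)·(+0.3318+0.3132i)  (-0.2454-0.3293i)·(+0.4954+0.0000i)  (-0.2273+0.0016i)·(-0.3318+0.3132i)  (-0.0539+0.0745i)·(+0.0093-0.1614i)  (+0.0082+0.0256i)·(+0.0207+0.0247i)  (+0.0048+0.0016i)·(-0.0036-0.0004i)
Y_4^-3(R⁻¹ n̂) = +0.192591-0.291888i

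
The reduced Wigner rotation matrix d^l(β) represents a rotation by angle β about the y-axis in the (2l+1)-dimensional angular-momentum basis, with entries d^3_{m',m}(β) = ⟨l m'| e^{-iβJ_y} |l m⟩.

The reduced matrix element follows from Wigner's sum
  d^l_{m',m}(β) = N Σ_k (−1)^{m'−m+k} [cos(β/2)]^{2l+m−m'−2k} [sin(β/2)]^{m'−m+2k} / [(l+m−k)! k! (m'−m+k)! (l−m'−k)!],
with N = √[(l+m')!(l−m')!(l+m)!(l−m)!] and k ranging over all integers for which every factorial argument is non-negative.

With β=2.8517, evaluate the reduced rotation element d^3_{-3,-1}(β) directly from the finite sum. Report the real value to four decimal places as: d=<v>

d=0.0017

d^3_{-3,-1}(β=2.8517) via Wigner's sum:
c=cos(2.8517/2)=0.144439, s=sin(2.8517/2)=0.989514; N=√[1·720·2·24]=185.903201
k∈{2} keeps every argument non-negative
  k=2: (−1)^0·185.9032/(48)·0.1444^4·0.9895^2 = +0.001651
d^3_{-3,-1}(2.8517) = +0.001651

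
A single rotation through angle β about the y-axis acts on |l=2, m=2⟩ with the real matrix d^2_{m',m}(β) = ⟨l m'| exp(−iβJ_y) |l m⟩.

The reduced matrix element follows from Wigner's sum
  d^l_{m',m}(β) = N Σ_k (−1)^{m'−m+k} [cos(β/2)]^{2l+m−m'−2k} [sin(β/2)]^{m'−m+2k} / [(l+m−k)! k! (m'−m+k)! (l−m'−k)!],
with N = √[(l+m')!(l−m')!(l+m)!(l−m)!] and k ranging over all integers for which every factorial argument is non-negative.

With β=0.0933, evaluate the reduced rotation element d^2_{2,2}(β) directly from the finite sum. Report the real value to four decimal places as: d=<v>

d=0.9957

d^2_{2,2}(β=0.0933) via Wigner's sum:
Half-angle: c=0.998912, s=0.046633. N=√(24·1·24·1)=24.000000
k: max(0,(2)−(2))=0 … min(2+(2),2−(2))=0
  k=0: (−1)^0·24.0000/(24)·0.9989^4·0.0466^0 = +0.995655
d^2_{2,2}(0.0933) = +0.995655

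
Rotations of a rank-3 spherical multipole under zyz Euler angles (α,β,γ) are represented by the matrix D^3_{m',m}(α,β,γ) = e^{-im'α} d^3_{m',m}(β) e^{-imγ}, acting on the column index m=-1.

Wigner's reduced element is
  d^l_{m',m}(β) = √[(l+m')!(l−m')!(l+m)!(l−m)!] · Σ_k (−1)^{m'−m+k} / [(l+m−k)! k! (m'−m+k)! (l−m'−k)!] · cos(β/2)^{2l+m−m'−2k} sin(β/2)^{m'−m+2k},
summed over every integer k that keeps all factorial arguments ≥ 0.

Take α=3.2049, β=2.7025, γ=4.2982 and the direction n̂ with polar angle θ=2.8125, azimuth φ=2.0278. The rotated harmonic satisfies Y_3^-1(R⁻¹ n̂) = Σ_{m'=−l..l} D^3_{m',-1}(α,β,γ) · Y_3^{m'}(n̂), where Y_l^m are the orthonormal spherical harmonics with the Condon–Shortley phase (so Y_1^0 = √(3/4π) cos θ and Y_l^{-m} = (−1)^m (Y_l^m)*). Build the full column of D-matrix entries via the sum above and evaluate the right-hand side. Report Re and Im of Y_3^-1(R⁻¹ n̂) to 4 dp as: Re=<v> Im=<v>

Re=0.1585 Im=-0.3906

Need the full column D^3_{m',-1} for m'=−3..3 at α=3.2049, β=2.7025, γ=4.2982.
cos(β/2)=0.217787, sin(β/2)=0.975996
d^3_{-3,-1}: single k=2 term ⇒ +0.008300;  D = +0.001846+0.008092i
d^3_{-2,-1}: k∈[1..2] ⇒ +0.001512 -0.060739 = -0.059227;  D = +0.016798+0.056795i
d^3_{-1,-1}: k∈[0..2] ⇒ +0.000107 -0.017144 +0.258230 = +0.241193;  D = +0.082904+0.226497i
d^3_{0,-1}: k∈[0..2] ⇒ -0.001657 +0.099805 -0.668134 = -0.569985;  D = +0.229389+0.521789i
d^3_{1,-1}: k∈[0..2] ⇒ +0.012858 -0.344307 +0.864349 = +0.532900;  D = +0.244898+0.473294i
d^3_{2,-1}: k∈[0..1] ⇒ -0.060739 +0.609920 = +0.549180;  D = -0.282732-0.470810i
d^3_{3,-1}: single k=0 term ⇒ +0.166687;  D = +0.094683+0.137185i
Y_3^{m'}(θ=2.8125,φ=2.0278) and Σ D·Y over m':
  (+0.0018+0.0081i)·(+0.0138+0.0028i)  (+0.0168+0.0568i)·(+0.0617-0.0800i)  (+0.0829+0.2265i)·(-0.1603-0.3260i)  (+0.2294+0.5218i)·(-0.5219+0.0000i)  (+0.2449+0.4733i)·(+0.1603-0.3260i)  (-0.2827-0.4708i)·(+0.0617+0.0800i)  (+0.0947+0.1372i)·(-0.0138+0.0028i)
Y_3^-1(R⁻¹ n̂) = +0.158479-0.390611i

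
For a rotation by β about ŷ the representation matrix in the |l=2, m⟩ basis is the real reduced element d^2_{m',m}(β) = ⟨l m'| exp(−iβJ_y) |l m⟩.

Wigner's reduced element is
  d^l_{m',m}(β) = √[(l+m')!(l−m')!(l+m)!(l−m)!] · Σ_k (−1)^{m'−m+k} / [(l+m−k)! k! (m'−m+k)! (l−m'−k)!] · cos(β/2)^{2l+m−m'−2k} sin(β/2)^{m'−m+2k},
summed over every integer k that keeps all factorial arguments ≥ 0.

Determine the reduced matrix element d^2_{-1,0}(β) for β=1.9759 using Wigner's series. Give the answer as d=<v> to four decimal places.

d=-0.4436

d^2_{-1,0}(β=1.9759) via Wigner's sum:
Half-angle: c=0.550403, s=0.834899. N=√(1·6·2·2)=4.898979
k∈{1,2} keeps every argument non-negative
  k=1: (−1)^0·4.8990/(2)·0.5504^3·0.8349^1 = +0.340997
  k=2: (−1)^1·4.8990/(2)·0.5504^1·0.8349^3 = -0.784618
d^2_{-1,0}(1.9759) = +0.340997 -0.784618 = -0.443621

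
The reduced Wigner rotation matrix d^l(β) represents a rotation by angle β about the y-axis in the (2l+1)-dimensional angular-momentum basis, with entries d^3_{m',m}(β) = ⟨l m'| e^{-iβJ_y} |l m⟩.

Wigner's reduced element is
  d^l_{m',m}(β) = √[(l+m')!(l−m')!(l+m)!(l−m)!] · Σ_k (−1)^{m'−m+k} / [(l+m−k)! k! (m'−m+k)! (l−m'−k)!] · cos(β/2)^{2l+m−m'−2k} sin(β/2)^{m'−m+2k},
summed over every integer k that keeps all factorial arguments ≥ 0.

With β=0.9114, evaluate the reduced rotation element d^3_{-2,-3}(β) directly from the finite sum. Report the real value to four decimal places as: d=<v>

d=-0.6293

d^3_{-2,-3}(β=0.9114) via Wigner's sum:
With c≡cos(β/2)=0.897953 and s≡sin(β/2)=0.440091, N=[1·120·1·720]^{1/2}=293.938769
k: max(0,(-3)−(-2))=0 … min(3+(-3),3−(-2))=0
  k=0: (−1)^1·293.9388/(120)·0.8980^5·0.4401^1 = -0.629342
d^3_{-2,-3}(0.9114) = -0.629342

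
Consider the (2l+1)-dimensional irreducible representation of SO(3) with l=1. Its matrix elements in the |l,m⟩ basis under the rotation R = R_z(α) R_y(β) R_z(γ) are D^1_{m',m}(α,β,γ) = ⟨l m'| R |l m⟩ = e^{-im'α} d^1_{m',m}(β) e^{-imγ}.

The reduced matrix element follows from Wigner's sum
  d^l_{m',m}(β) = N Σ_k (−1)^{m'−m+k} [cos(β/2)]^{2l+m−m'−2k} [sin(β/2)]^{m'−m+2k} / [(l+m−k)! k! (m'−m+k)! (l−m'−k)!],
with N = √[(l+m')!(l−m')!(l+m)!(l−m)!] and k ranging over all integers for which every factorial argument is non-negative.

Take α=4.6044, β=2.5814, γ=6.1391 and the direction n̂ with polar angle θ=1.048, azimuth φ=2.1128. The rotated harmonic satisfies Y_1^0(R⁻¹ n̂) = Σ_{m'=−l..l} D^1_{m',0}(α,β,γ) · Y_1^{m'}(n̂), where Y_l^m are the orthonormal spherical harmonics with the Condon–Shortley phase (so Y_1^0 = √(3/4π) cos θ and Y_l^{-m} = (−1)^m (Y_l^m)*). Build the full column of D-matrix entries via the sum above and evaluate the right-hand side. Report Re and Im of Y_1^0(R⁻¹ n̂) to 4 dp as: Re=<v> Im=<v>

Re=-0.3857 Im=0.0000

Need the full column D^1_{m',0} for m'=−1..1 at α=4.6044, β=2.5814, γ=6.1391.
cos(β/2)=0.276448, sin(β/2)=0.961029
d^1_{-1,0}: single k=1 term ⇒ +0.375721;  D = -0.040495-0.373532i
d^1_{0,0}: k∈[0..1] ⇒ +0.076424 -0.923576 = -0.847153;  D = -0.847153+0.000000i
d^1_{1,0}: single k=0 term ⇒ -0.375721;  D = +0.040495-0.373532i
Y_1^{m'}(θ=1.048,φ=2.1128) and Σ D·Y over m':
  (-0.0405-0.3735i)·(-0.1544-0.2564i)  (-0.8472+0.0000i)·(+0.2440+0.0000i)  (+0.0405-0.3735i)·(+0.1544-0.2564i)
Y_1^0(R⁻¹ n̂) = -0.385745+0.000000i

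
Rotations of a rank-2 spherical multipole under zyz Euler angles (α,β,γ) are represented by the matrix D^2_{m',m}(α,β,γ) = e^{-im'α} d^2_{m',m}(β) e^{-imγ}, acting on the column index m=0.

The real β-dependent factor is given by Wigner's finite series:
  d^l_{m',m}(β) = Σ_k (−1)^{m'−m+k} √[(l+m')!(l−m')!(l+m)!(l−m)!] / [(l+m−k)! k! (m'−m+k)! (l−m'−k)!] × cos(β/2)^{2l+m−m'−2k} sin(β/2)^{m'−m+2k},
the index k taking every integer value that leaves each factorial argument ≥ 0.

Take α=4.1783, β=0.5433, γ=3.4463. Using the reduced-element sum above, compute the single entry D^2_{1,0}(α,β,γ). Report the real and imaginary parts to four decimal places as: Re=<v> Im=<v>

First d^2_{1,0}(β=0.5433), then the phase factors e^{-i(1)α} and e^{-i(0)γ}:
c=cos(0.5433/2)=0.963329, s=sin(0.5433/2)=0.268321; N=√[6·1·2·2]=4.898979
k: max(0,(0)−(1))=0 … min(2+(0),2−(1))=1
  k=0: (−1)^1·4.8990/(2)·0.9633^3·0.2683^1 = -0.587564
  k=1: (−1)^2·4.8990/(2)·0.9633^1·0.2683^3 = +0.045584
d^2_{1,0}(0.5433) = -0.587564 +0.045584 = -0.541980
D = (-0.509057+0.860733i)·(-0.541980)·(+1.000000+0.000000i) = +0.275899-0.466500i

Re=0.2759 Im=-0.4665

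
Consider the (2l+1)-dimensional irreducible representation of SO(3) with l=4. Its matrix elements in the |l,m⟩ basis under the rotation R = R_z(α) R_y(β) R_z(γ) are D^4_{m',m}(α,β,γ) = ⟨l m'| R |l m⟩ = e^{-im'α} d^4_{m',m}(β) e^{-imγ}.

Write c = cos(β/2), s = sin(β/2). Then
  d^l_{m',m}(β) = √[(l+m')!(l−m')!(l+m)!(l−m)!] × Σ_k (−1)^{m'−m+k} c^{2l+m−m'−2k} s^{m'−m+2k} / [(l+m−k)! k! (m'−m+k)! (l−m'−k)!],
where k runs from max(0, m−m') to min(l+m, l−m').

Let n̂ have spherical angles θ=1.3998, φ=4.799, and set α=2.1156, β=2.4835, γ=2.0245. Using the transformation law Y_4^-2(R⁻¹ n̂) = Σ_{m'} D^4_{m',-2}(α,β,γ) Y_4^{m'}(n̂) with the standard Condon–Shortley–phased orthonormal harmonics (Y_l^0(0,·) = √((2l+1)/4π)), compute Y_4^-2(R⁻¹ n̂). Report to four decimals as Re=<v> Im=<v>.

Need the full column D^4_{m',-2} for m'=−4..4 at α=2.1156, β=2.4835, γ=2.0245.
cos(β/2)=0.323141, sin(β/2)=0.946351
d^4_{-4,-2}: single k=2 term ⇒ +0.005396;  D = +0.005387-0.000296i
d^4_{-3,-2}: k∈[1..2] ⇒ +0.001303 -0.033520 = -0.032217;  D = +0.018185+0.026594i
d^4_{-2,-2}: k∈[0..2] ⇒ +0.000119 -0.012236 +0.131180 = +0.119063;  D = -0.049224+0.108411i
d^4_{-1,-2}: k∈[0..2] ⇒ -0.001477 +0.063346 -0.362202 = -0.300333;  D = -0.298224+0.035532i
d^4_{0,-2}: k∈[0..2] ⇒ +0.009673 -0.221241 +0.711570 = +0.500003;  D = -0.307897-0.393957i
d^4_{1,-2}: k∈[0..2] ⇒ -0.042231 +0.543303 -0.931952 = -0.430879;  D = +0.152837-0.402862i
d^4_{2,-2}: k∈[0..2] ⇒ +0.131180 -0.900073 +0.643306 = -0.125587;  D = -0.123508+0.022756i
d^4_{3,-2}: k∈[0..1] ⇒ -0.287489 +0.821904 = +0.534415;  D = -0.355190-0.399299i
d^4_{4,-2}: single k=0 term ⇒ +0.396895;  D = -0.116907+0.379287i
Y_4^{m'}(θ=1.3998,φ=4.799) and Σ D·Y over m':
  (+0.0054-0.0003i)·(+0.3925-0.1417i)  (+0.0182+0.0266i)·(-0.0524-0.1970i)  (-0.0492+0.1084i)·(+0.2551-0.0446i)  (-0.2982+0.0355i)·(-0.0192-0.2211i)  (-0.3079-0.3940i)·(+0.2286+0.0000i)  (+0.1528-0.4029i)·(+0.0192-0.2211i)  (-0.1235+0.0228i)·(+0.2551+0.0446i)  (-0.3552-0.3993i)·(+0.0524-0.1970i)  (-0.1169+0.3793i)·(+0.3925+0.1417i)
Y_4^-2(R⁻¹ n̂) = -0.373681+0.139325i

Re=-0.3737 Im=0.1393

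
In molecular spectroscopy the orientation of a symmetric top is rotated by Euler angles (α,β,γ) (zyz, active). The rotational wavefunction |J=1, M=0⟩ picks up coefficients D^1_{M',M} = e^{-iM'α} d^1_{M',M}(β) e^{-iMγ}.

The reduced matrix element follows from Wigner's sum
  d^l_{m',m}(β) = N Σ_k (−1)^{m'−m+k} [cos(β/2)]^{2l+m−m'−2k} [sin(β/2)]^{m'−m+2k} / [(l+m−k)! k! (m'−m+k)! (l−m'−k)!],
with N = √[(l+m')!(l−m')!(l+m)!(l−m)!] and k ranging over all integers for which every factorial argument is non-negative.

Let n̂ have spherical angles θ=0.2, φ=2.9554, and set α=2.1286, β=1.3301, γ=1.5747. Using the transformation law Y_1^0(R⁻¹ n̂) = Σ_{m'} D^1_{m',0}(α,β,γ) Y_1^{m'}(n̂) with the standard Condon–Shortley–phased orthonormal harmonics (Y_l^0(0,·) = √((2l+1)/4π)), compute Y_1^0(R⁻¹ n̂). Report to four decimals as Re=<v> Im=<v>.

Need the full column D^1_{m',0} for m'=−1..1 at α=2.1286, β=1.3301, γ=1.5747.
cos(β/2)=0.786886, sin(β/2)=0.617098
d^1_{-1,0}: single k=1 term ⇒ +0.686722;  D = -0.363499+0.582629i
d^1_{0,0}: k∈[0..1] ⇒ +0.619189 -0.380811 = +0.238379;  D = +0.238379+0.000000i
d^1_{1,0}: single k=0 term ⇒ -0.686722;  D = +0.363499+0.582629i
Y_1^{m'}(θ=0.2,φ=2.9554) and Σ D·Y over m':
  (-0.3635+0.5826i)·(-0.0675-0.0127i)  (+0.2384+0.0000i)·(+0.4789+0.0000i)  (+0.3635+0.5826i)·(+0.0675-0.0127i)
Y_1^0(R⁻¹ n̂) = +0.177995+0.000000i

Re=0.1780 Im=0.0000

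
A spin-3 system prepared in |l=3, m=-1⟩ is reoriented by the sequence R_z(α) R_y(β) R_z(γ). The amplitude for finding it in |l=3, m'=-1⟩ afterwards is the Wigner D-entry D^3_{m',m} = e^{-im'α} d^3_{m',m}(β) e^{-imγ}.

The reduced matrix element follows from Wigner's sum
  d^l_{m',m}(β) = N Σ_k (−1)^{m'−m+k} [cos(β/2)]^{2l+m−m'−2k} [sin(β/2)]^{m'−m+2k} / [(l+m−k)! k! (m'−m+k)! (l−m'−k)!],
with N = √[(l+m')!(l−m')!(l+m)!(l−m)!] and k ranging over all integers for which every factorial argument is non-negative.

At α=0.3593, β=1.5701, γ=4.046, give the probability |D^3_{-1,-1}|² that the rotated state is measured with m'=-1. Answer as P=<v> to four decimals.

P=0.0159

D^3_{-1,-1}(0.3593,1.5701,4.046) = e^{-i·-1·0.3593}·d^3_{-1,-1}(1.5701)·e^{-i·-1·4.046}. Compute d first:
c=cos(1.5701/2)=0.707353, s=sin(1.5701/2)=0.706861; N=√[2·24·2·24]=48.000000
k∈{0,1,2} keeps every argument non-negative
  k=0: (−1)^0·48.0000/(48)·0.7074^6·0.7069^0 = +0.125261
  k=1: (−1)^1·48.0000/(6)·0.7074^4·0.7069^2 = -1.000696
  k=2: (−1)^2·48.0000/(8)·0.7074^2·0.7069^4 = +0.749477
d^3_{-1,-1}(1.5701) = +0.125261 -1.000696 +0.749477 = -0.125957
|D^3_{-1,-1}|² = |d^3_{-1,-1}(β)|² = (-0.125957)² = 0.015865 (the z-rotation phases have unit modulus)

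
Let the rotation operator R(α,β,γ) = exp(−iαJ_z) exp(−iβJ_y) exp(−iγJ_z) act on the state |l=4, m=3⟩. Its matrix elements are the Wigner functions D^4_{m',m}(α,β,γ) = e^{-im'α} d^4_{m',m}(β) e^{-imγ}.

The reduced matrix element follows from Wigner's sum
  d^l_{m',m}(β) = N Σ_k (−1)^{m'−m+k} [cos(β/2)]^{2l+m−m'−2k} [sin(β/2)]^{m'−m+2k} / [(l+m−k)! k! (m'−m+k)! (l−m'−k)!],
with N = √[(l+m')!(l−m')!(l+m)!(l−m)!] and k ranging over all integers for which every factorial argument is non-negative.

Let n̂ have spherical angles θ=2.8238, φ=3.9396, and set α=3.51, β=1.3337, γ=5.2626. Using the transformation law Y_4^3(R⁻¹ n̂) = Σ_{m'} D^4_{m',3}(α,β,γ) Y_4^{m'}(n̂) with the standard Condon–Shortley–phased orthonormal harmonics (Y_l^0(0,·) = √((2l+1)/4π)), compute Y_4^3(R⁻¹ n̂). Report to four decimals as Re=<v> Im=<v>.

Need the full column D^4_{m',3} for m'=−4..4 at α=3.51, β=1.3337, γ=5.2626.
cos(β/2)=0.785774, sin(β/2)=0.618514
d^4_{-4,3}: single k=7 term ⇒ +0.076964;  D = -0.013552-0.075762i
d^4_{-3,3}: k∈[6..7] ⇒ +0.241986 -0.021419 = +0.220567;  D = +0.114423+0.188566i
d^4_{-2,3}: k∈[5..6] ⇒ +0.492975 -0.101814 = +0.391161;  D = -0.309738-0.238893i
d^4_{-1,3}: k∈[4..5] ⇒ +0.738086 -0.274386 = +0.463700;  D = +0.444527+0.131961i
d^4_{0,3}: k∈[3..4] ⇒ +0.838688 -0.519642 = +0.319046;  D = -0.318030+0.025445i
d^4_{1,3}: k∈[2..3] ⇒ +0.714751 -0.738086 = -0.023335;  D = -0.021030+0.010113i
d^4_{2,3}: k∈[1..2] ⇒ +0.428052 -0.795649 = -0.367597;  D = +0.251681-0.267926i
d^4_{3,3}: k∈[0..1] ⇒ +0.145339 -0.630351 = -0.485013;  D = -0.182482+0.449374i
d^4_{4,3}: single k=0 term ⇒ -0.323577;  D = +0.005607-0.323528i
Y_4^{m'}(θ=2.8238,φ=3.9396) and Σ D·Y over m':
  (-0.0136-0.0758i)·(-0.0042+0.0002i)  (+0.1144+0.1886i)·(-0.0266-0.0247i)  (-0.3097-0.2389i)·(-0.0044-0.1736i)  (+0.4445+0.1320i)·(+0.3251-0.3334i)  (-0.3180+0.0254i)·(+0.4684+0.0000i)  (-0.0210+0.0101i)·(-0.3251-0.3334i)  (+0.2517-0.2679i)·(-0.0044+0.1736i)  (-0.1825+0.4494i)·(+0.0266-0.0247i)  (+0.0056-0.3235i)·(-0.0042-0.0002i)
Y_4^3(R⁻¹ n̂) = +0.062876+0.020298i

Re=0.0629 Im=0.0203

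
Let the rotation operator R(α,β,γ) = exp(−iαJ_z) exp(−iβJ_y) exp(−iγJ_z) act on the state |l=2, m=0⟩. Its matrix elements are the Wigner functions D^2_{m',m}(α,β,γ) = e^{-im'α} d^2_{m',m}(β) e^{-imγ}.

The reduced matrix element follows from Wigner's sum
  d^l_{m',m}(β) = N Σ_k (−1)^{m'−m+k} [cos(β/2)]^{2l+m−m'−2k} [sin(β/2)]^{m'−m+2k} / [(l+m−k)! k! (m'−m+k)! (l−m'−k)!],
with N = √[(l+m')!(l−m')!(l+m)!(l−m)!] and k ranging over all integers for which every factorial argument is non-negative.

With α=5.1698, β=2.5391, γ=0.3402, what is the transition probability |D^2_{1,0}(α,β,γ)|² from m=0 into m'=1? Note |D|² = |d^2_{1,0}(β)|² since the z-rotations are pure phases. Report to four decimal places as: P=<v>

Split into d^2_{1,0}(β=2.5391) × two z-phases.
Half-angle: c=0.296711, s=0.954967. N=√(6·1·2·2)=4.898979
Admissible k: 0..1 (factorial args all ≥0)
  k=0: (−1)^1·4.8990/(2)·0.2967^3·0.9550^1 = -0.061103
  k=1: (−1)^2·4.8990/(2)·0.2967^1·0.9550^3 = +0.632957
d^2_{1,0}(2.5391) = -0.061103 +0.632957 = +0.571854
|D^2_{1,0}|² = |d^2_{1,0}(β)|² = (+0.571854)² = 0.327017 (the z-rotation phases have unit modulus)

P=0.3270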